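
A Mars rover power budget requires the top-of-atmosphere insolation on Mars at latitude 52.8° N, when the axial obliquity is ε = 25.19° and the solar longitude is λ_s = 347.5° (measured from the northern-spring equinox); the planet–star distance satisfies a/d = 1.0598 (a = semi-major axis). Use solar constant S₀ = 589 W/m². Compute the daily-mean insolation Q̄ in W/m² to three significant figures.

Q̄ ≈ 103 W/m²

Solar declination: sin δ = sin ε · sin λ_s = sin 25.19° × sin 347.5° = -0.09212, so δ = -5.286°.
cos H₀ = −tan(+52.8°) tan(-5.286°) = 0.1219, H₀ = 1.4486 rad.
Bracket: H₀ sin φ sin δ + cos φ cos δ sin H₀ = 1.4486×0.79653×-0.09212 + 0.60460×0.99575×0.99254 = -0.106293 + 0.597539 = 0.491246.
Inverse-square distance factor (a/d)² = 1.0598² = 1.123176.
Q̄ = (S₀/π) × 1.123176 × [bracket] = (589/π) × 1.123176 × 0.491246 = 103.4 W/m².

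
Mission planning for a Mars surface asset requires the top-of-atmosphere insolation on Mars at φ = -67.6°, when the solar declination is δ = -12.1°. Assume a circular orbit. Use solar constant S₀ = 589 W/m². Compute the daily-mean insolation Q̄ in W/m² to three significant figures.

cos H₀ = −tan(-67.6°) tan(-12.100°) = -0.5201, H₀ = 2.1178 rad.
Bracket: H₀ sin φ sin δ + cos φ cos δ sin H₀ = 2.1178×-0.92455×-0.20962 + 0.38107×0.97778×0.85409 = 0.410438 + 0.318236 = 0.728674.
Q̄ = (S₀/π) × [bracket] = (589/π) × 0.728674 = 136.6 W/m².

Q̄ ≈ 137 W/m²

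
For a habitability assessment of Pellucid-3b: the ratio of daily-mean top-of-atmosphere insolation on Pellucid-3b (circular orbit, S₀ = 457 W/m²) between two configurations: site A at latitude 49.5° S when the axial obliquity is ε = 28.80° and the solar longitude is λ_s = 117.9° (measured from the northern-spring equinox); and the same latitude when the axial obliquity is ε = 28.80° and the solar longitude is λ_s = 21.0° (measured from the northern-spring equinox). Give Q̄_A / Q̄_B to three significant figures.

Q̄_A / Q̄_B ≈ 0.382

— Configuration A (φ=-49.5°):
Solar declination: sin δ = sin ε · sin λ_s = sin 28.80° × sin 117.9° = 0.42576, so δ = +25.199°.
cos H₀ = −tan(-49.5°) tan(+25.199°) = 0.5509, H₀ = 0.9873 rad.
Bracket: H₀ sin φ sin δ + cos φ cos δ sin H₀ = 0.9873×-0.76041×0.42576 + 0.64945×0.90484×0.83455 = -0.319641 + 0.490422 = 0.170781.
Q̄ = (S₀/π) × [bracket] = (457/π) × 0.170781 = 24.843 W/m².
— Configuration B (φ=-49.5°):
Solar declination: sin δ = sin ε · sin λ_s = sin 28.80° × sin 21.0° = 0.17265, so δ = +9.942°.
cos H₀ = −tan(-49.5°) tan(+9.942°) = 0.2052, H₀ = 1.3641 rad.
Bracket: H₀ sin φ sin δ + cos φ cos δ sin H₀ = 1.3641×-0.76041×0.17265 + 0.64945×0.98498×0.97872 = -0.179086 + 0.626083 = 0.446997.
Q̄ = (S₀/π) × [bracket] = (457/π) × 0.446997 = 65.024 W/m².
Ratio Q̄_A / Q̄_B = 24.843 / 65.024 = 0.3821.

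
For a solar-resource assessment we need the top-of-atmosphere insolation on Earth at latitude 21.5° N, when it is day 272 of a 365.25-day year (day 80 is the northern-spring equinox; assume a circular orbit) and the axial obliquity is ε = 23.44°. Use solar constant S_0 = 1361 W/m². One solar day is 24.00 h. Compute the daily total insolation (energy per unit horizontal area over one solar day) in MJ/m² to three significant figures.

33.4 MJ/m²

Solar longitude: L_s = 360° × (272 − 80)/365.25 = 189.240°.
sin δ = sin 23.44° × sin 189.240° = -0.06387, so δ = -3.662°.
cos h₀ = −tan(+21.5°) tan(-3.662°) = 0.0252, h₀ = 1.5456 rad.
Bracket: h₀ sin ϕ sin δ + cos ϕ cos δ sin h₀ = 1.5456×0.36650×-0.06387 + 0.93042×0.99796×0.99968 = -0.036180 + 0.928225 = 0.892045.
Q̄ = (S_0/π) × [bracket] = (1361/π) × 0.892045 = 386.45 W/m².
Daily total = Q̄ × 24.00 h × 3600 s/h = 386.45 × 24.00 × 3600 / 10⁶ = 33.39 MJ/m².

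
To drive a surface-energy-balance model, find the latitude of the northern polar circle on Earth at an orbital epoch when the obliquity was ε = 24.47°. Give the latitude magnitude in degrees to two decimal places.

The polar circle is the lowest latitude that experiences at least one full rotation of continuous daylight at the northern-summer solstice; it lies at |ϕ| = 90° − ε = 90° − 24.47° = 65.53°.

65.53°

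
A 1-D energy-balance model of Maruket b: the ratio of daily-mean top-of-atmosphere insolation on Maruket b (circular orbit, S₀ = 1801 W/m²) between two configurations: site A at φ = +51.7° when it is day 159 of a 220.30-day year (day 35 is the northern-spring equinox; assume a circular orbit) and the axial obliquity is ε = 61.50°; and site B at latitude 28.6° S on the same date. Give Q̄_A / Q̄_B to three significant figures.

Q̄_A / Q̄_B ≈ 0.208

— Configuration A (φ=+51.7°):
Solar longitude: λ_s = 360° × (159 − 35)/220.30 = 202.633°.
sin δ = sin 61.50° × sin 202.633° = -0.33819, so δ = -19.767°.
cos H₀ = −tan(+51.7°) tan(-19.767°) = 0.4550, H₀ = 1.0984 rad.
Bracket: H₀ sin φ sin δ + cos φ cos δ sin H₀ = 1.0984×0.78478×-0.33819 + 0.61978×0.94108×0.89047 = -0.291521 + 0.519378 = 0.227857.
Q̄ = (S₀/π) × [bracket] = (1801/π) × 0.227857 = 130.62 W/m².
— Configuration B (φ=-28.6°):
cos H₀ = −tan(-28.6°) tan(-19.767°) = -0.1959, H₀ = 1.7680 rad.
Bracket: H₀ sin φ sin δ + cos φ cos δ sin H₀ = 1.7680×-0.47869×-0.33819 + 0.87798×0.94108×0.98062 = 0.286218 + 0.810237 = 1.096455.
Q̄ = (S₀/π) × [bracket] = (1801/π) × 1.096455 = 628.57 W/m².
Ratio Q̄_A / Q̄_B = 130.62 / 628.57 = 0.2078.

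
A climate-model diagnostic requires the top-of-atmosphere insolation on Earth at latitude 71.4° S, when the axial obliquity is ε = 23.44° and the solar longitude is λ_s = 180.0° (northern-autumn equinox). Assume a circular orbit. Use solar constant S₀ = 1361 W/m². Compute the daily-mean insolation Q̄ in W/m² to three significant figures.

Solar declination: sin δ = sin ε · sin λ_s = sin 23.44° × sin 180.0° = 0.00000, so δ = +0.000°.
cos H₀ = −tan(-71.4°) tan(+0.000°) = 0.0000, H₀ = 1.5708 rad.
Bracket: H₀ sin φ sin δ + cos φ cos δ sin H₀ = 1.5708×-0.94777×0.00000 + 0.31896×1.00000×1.00000 = -0.000000 + 0.318960 = 0.318960.
Q̄ = (S₀/π) × [bracket] = (1361/π) × 0.318960 = 138.2 W/m².

Q̄ ≈ 138 W/m²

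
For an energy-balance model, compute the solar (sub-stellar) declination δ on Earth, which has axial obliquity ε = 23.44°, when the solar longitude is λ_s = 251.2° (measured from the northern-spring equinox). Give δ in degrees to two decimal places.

sin δ = sin ε · sin λ_s = sin 23.44° × sin 251.2° = -0.376566.
δ = arcsin(-0.376566) = -22.12°.

δ = -22.12°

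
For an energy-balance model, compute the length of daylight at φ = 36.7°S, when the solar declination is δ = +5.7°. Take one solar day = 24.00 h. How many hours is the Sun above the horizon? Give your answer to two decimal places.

cos H₀ = −tan φ · tan δ = −tan(-36.7°) × tan(+5.700°) = 0.0744, so H₀ = 1.4963 rad = 85.73°.
Daylight = 2H₀/(2π) × 24.00 h = (1.4963/π) × 24.00 = 11.43 h.

11.43 h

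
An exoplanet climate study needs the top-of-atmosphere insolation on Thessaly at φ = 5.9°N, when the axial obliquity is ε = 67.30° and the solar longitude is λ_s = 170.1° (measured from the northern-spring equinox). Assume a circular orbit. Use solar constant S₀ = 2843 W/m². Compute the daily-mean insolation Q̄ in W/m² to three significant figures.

Solar declination: sin δ = sin ε · sin λ_s = sin 67.30° × sin 170.1° = 0.15861, so δ = +9.126°.
cos H₀ = −tan(+5.9°) tan(+9.126°) = -0.0166, H₀ = 1.5874 rad.
Bracket: H₀ sin φ sin δ + cos φ cos δ sin H₀ = 1.5874×0.10279×0.15861 + 0.99470×0.98734×0.99986 = 0.025880 + 0.981970 = 1.007850.
Q̄ = (S₀/π) × [bracket] = (2843/π) × 1.007850 = 912.1 W/m².

Q̄ ≈ 912 W/m²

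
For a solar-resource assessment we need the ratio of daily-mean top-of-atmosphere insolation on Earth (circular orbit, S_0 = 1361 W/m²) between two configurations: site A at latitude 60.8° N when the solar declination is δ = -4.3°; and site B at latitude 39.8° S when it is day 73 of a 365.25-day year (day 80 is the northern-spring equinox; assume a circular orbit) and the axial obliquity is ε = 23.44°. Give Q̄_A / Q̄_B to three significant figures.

— Configuration A (ϕ=+60.8°):
cos h₀ = −tan(+60.8°) tan(-4.300°) = 0.1345, h₀ = 1.4358 rad.
Bracket: h₀ sin ϕ sin δ + cos ϕ cos δ sin h₀ = 1.4358×0.87292×-0.07498 + 0.48786×0.99719×0.99091 = -0.093975 + 0.482067 = 0.388092.
Q̄ = (S_0/π) × [bracket] = (1361/π) × 0.388092 = 168.13 W/m².
— Configuration B (ϕ=-39.8°):
Solar longitude: L_s = 360° × (73 − 80)/365.25 = -6.899°, i.e. -6.899° + 360° = 353.101°.
sin δ = sin 23.44° × sin 353.101° = -0.04778, so δ = -2.739°.
cos h₀ = −tan(-39.8°) tan(-2.739°) = -0.0399, h₀ = 1.6107 rad.
Bracket: h₀ sin ϕ sin δ + cos ϕ cos δ sin h₀ = 1.6107×-0.64011×-0.04778 + 0.76828×0.99886×0.99921 = 0.049262 + 0.766798 = 0.816060.
Q̄ = (S_0/π) × [bracket] = (1361/π) × 0.816060 = 353.53 W/m².
Ratio Q̄_A / Q̄_B = 168.13 / 353.53 = 0.4756.

Q̄_A / Q̄_B ≈ 0.476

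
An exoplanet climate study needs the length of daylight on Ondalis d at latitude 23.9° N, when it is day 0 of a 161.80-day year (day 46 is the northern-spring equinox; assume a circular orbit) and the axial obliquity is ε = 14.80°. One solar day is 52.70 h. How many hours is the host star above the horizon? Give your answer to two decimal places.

Solar longitude: λ_s = 360° × (0 − 46)/161.80 = -102.349°, i.e. -102.349° + 360° = 257.651°.
sin δ = sin 14.80° × sin 257.651° = -0.24954, so δ = -14.450°.
cos H₀ = −tan φ · tan δ = −tan(+23.9°) × tan(-14.450°) = 0.1142, so H₀ = 1.4564 rad = 83.44°.
Daylight = 2H₀/(2π) × 52.70 h = (1.4564/π) × 52.70 = 24.43 h.

24.43 h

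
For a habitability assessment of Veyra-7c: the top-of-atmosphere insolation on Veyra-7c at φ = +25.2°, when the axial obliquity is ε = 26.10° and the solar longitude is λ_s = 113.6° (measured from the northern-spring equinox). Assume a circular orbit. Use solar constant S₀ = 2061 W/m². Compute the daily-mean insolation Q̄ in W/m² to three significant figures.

Q̄ ≈ 732 W/m²

Solar declination: sin δ = sin ε · sin λ_s = sin 26.10° × sin 113.6° = 0.40314, so δ = +23.775°.
cos H₀ = −tan(+25.2°) tan(+23.775°) = -0.2073, H₀ = 1.7796 rad.
Bracket: H₀ sin φ sin δ + cos φ cos δ sin H₀ = 1.7796×0.42578×0.40314 + 0.90483×0.91514×0.97828 = 0.305466 + 0.810061 = 1.115527.
Q̄ = (S₀/π) × [bracket] = (2061/π) × 1.115527 = 731.8 W/m².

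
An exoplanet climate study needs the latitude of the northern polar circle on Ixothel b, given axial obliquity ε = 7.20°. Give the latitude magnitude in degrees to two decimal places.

The polar circle is the lowest latitude that experiences at least one full rotation of continuous daylight at the northern-summer solstice; it lies at |φ| = 90° − ε = 90° − 7.20° = 82.80°.

82.80°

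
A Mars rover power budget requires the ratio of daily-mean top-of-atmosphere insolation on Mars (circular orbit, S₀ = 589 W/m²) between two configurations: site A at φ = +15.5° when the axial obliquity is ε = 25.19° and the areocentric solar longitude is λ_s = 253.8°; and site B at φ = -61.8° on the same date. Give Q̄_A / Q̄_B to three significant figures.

Q̄_A / Q̄_B ≈ 0.617

— Configuration A (φ=+15.5°):
sin δ = sin 25.19° × sin 253.8° = -0.40872, so δ = -24.125°.
cos H₀ = −tan(+15.5°) tan(-24.125°) = 0.1242, H₀ = 1.4463 rad.
Bracket: H₀ sin φ sin δ + cos φ cos δ sin H₀ = 1.4463×0.26724×-0.40872 + 0.96363×0.91266×0.99226 = -0.157974 + 0.872659 = 0.714685.
Q̄ = (S₀/π) × [bracket] = (589/π) × 0.714685 = 133.99 W/m².
— Configuration B (φ=-61.8°):
cos H₀ = −tan(-61.8°) tan(-24.125°) = -0.8352, H₀ = 2.5593 rad.
Bracket: H₀ sin φ sin δ + cos φ cos δ sin H₀ = 2.5593×-0.88130×-0.40872 + 0.47255×0.91266×0.54993 = 0.921872 + 0.237172 = 1.159044.
Q̄ = (S₀/π) × [bracket] = (589/π) × 1.159044 = 217.30 W/m².
Ratio Q̄_A / Q̄_B = 133.99 / 217.30 = 0.6166.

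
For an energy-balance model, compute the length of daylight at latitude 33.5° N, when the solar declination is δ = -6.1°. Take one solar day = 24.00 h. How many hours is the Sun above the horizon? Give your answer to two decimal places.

11.46 h

cos h₀ = −tan ϕ · tan δ = −tan(+33.5°) × tan(-6.100°) = 0.0707, so h₀ = 1.5000 rad = 85.94°.
Daylight = 2h₀/(2π) × 24.00 h = (1.5000/π) × 24.00 = 11.46 h.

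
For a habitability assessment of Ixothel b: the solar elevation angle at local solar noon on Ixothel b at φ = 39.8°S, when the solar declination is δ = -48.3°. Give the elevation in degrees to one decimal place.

At local noon the hour angle is zero, so the zenith angle equals |φ − δ| = |-39.8° − (-48.300°)| = 8.500°.
Elevation = 90° − 8.500° = 81.5°.

81.5°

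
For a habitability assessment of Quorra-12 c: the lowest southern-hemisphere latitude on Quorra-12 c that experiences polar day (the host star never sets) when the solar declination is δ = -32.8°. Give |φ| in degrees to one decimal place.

|φ| = 57.2°

Polar day requires cos H₀ = −tan φ tan δ ≤ −1, i.e. tan φ tan δ ≥ 1.
The boundary is |tan φ| · |tan δ| = 1, so |φ| = 90° − |δ| = 90° − 32.8° = 57.2° in the southern hemisphere.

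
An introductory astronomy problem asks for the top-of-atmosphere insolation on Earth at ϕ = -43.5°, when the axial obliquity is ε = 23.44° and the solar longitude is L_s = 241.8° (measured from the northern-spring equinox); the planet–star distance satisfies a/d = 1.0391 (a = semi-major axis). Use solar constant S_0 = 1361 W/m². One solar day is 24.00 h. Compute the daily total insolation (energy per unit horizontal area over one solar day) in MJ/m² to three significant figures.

Solar declination: sin δ = sin ε · sin L_s = sin 23.44° × sin 241.8° = -0.35057, so δ = -20.522°.
cos h₀ = −tan(-43.5°) tan(-20.522°) = -0.3552, h₀ = 1.9340 rad.
Bracket: h₀ sin ϕ sin δ + cos ϕ cos δ sin h₀ = 1.9340×-0.68835×-0.35057 + 0.72537×0.93654×0.93478 = 0.466703 + 0.635032 = 1.101735.
Inverse-square distance factor (a/d)² = 1.0391² = 1.079729.
Q̄ = (S_0/π) × 1.079729 × [bracket] = (1361/π) × 1.079729 × 1.101735 = 515.35 W/m².
Daily total = Q̄ × 24.00 h × 3600 s/h = 515.35 × 24.00 × 3600 / 10⁶ = 44.53 MJ/m².

44.5 MJ/m²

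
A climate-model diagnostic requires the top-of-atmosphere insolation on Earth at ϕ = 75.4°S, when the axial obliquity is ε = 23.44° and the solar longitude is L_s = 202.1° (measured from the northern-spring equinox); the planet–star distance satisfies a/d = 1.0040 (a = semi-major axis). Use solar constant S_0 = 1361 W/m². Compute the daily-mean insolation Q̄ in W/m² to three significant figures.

Q̄ ≈ 227 W/m²

Solar declination: sin δ = sin ε · sin L_s = sin 23.44° × sin 202.1° = -0.14966, so δ = -8.607°.
cos h₀ = −tan(-75.4°) tan(-8.607°) = -0.5811, h₀ = 2.1909 rad.
Bracket: h₀ sin ϕ sin δ + cos ϕ cos δ sin h₀ = 2.1909×-0.96771×-0.14966 + 0.25207×0.98874×0.81384 = 0.317303 + 0.202835 = 0.520138.
Inverse-square distance factor (a/d)² = 1.0040² = 1.008016.
Q̄ = (S_0/π) × 1.008016 × [bracket] = (1361/π) × 1.008016 × 0.520138 = 227.1 W/m².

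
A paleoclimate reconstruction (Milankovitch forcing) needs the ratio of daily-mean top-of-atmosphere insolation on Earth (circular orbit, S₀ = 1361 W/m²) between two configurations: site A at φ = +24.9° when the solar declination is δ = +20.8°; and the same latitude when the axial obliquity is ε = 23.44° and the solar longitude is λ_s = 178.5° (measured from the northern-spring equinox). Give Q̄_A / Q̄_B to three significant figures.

Q̄_A / Q̄_B ≈ 1.20

— Configuration A (φ=+24.9°):
cos H₀ = −tan(+24.9°) tan(+20.800°) = -0.1763, H₀ = 1.7481 rad.
Bracket: H₀ sin φ sin δ + cos φ cos δ sin H₀ = 1.7481×0.42104×0.35511 + 0.90704×0.93483×0.98433 = 0.261368 + 0.834641 = 1.096009.
Q̄ = (S₀/π) × [bracket] = (1361/π) × 1.096009 = 474.81 W/m².
— Configuration B (φ=+24.9°):
Solar declination: sin δ = sin ε · sin λ_s = sin 23.44° × sin 178.5° = 0.01041, so δ = +0.597°.
cos H₀ = −tan(+24.9°) tan(+0.597°) = -0.0048, H₀ = 1.5756 rad.
Bracket: H₀ sin φ sin δ + cos φ cos δ sin H₀ = 1.5756×0.42104×0.01041 + 0.90704×0.99995×0.99999 = 0.006906 + 0.906986 = 0.913892.
Q̄ = (S₀/π) × [bracket] = (1361/π) × 0.913892 = 395.92 W/m².
Ratio Q̄_A / Q̄_B = 474.81 / 395.92 = 1.199.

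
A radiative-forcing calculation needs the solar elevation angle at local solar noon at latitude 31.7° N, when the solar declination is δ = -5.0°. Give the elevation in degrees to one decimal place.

At local noon the hour angle is zero, so the zenith angle equals |ϕ − δ| = |+31.7° − (-5.000°)| = 36.700°.
Elevation = 90° − 36.700° = 53.3°.

53.3°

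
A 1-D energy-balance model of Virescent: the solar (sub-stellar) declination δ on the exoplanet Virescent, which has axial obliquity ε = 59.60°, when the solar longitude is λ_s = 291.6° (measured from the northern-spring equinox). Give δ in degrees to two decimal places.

δ = -53.32°

sin δ = sin ε · sin λ_s = sin 59.60° × sin 291.6° = -0.801945.
δ = arcsin(-0.801945) = -53.32°.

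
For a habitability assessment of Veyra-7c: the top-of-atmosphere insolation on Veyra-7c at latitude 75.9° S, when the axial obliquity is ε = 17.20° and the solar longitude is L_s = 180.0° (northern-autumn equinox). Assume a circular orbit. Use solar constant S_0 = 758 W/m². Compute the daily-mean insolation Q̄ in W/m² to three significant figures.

Solar declination: sin δ = sin ε · sin L_s = sin 17.20° × sin 180.0° = 0.00000, so δ = +0.000°.
cos h₀ = −tan(-75.9°) tan(+0.000°) = 0.0000, h₀ = 1.5708 rad.
Bracket: h₀ sin ϕ sin δ + cos ϕ cos δ sin h₀ = 1.5708×-0.96987×0.00000 + 0.24362×1.00000×1.00000 = -0.000000 + 0.243620 = 0.243620.
Q̄ = (S_0/π) × [bracket] = (758/π) × 0.243620 = 58.78 W/m².

Q̄ ≈ 58.8 W/m²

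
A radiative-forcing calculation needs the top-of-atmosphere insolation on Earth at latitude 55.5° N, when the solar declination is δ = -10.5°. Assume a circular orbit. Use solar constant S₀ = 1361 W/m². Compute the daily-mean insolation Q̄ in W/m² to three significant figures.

Q̄ ≈ 148 W/m²

cos H₀ = −tan(+55.5°) tan(-10.500°) = 0.2697, H₀ = 1.2977 rad.
Bracket: H₀ sin φ sin δ + cos φ cos δ sin H₀ = 1.2977×0.82413×-0.18224 + 0.56641×0.98325×0.96295 = -0.194901 + 0.536289 = 0.341388.
Q̄ = (S₀/π) × [bracket] = (1361/π) × 0.341388 = 147.9 W/m².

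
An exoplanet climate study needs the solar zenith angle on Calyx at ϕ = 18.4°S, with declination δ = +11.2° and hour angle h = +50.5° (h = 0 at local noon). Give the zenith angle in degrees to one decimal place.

cos θ_z = sin ϕ sin δ + cos ϕ cos δ cos h = -0.061310 + 0.592065 = 0.530755.
θ_z = arccos(0.530755) = 57.9°.

θ_z = 57.9°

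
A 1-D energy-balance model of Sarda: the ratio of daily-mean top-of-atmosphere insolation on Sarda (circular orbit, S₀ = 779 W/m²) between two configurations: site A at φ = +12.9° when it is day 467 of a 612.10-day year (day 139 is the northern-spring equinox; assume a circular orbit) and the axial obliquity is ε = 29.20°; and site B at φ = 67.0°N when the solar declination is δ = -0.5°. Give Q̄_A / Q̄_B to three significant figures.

Q̄_A / Q̄_B ≈ 2.46

— Configuration A (φ=+12.9°):
Solar longitude: λ_s = 360° × (467 − 139)/612.10 = 192.910°.
sin δ = sin 29.20° × sin 192.910° = -0.10899, so δ = -6.257°.
cos H₀ = −tan(+12.9°) tan(-6.257°) = 0.0251, H₀ = 1.5457 rad.
Bracket: H₀ sin φ sin δ + cos φ cos δ sin H₀ = 1.5457×0.22325×-0.10899 + 0.97476×0.99404×0.99968 = -0.037610 + 0.968640 = 0.931030.
Q̄ = (S₀/π) × [bracket] = (779/π) × 0.931030 = 230.86 W/m².
— Configuration B (φ=+67.0°):
cos H₀ = −tan(+67.0°) tan(-0.500°) = 0.0206, H₀ = 1.5502 rad.
Bracket: H₀ sin φ sin δ + cos φ cos δ sin H₀ = 1.5502×0.92050×-0.00873 + 0.39073×0.99996×0.99979 = -0.012457 + 0.390632 = 0.378175.
Q̄ = (S₀/π) × [bracket] = (779/π) × 0.378175 = 93.774 W/m².
Ratio Q̄_A / Q̄_B = 230.86 / 93.774 = 2.462.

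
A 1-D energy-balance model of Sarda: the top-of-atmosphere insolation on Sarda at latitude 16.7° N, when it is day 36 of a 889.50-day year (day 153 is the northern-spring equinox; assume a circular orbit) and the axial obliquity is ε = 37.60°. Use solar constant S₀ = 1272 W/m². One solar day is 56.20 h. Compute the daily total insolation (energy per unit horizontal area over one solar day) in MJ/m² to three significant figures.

Solar longitude: λ_s = 360° × (36 − 153)/889.50 = -47.352°, i.e. -47.352° + 360° = 312.648°.
sin δ = sin 37.60° × sin 312.648° = -0.44878, so δ = -26.666°.
cos H₀ = −tan(+16.7°) tan(-26.666°) = 0.1507, H₀ = 1.4196 rad.
Bracket: H₀ sin φ sin δ + cos φ cos δ sin H₀ = 1.4196×0.28736×-0.44878 + 0.95782×0.89364×0.98858 = -0.183074 + 0.846171 = 0.663097.
Q̄ = (S₀/π) × [bracket] = (1272/π) × 0.663097 = 268.48 W/m².
Daily total = Q̄ × 56.20 h × 3600 s/h = 268.48 × 56.20 × 3600 / 10⁶ = 54.32 MJ/m².

54.3 MJ/m²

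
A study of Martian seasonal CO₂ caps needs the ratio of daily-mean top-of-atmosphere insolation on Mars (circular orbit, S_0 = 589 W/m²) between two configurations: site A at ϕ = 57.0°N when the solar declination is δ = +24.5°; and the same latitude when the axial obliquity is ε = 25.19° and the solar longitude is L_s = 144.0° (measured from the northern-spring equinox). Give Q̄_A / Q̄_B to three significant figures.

— Configuration A (ϕ=+57.0°):
cos h₀ = −tan(+57.0°) tan(+24.500°) = -0.7018, h₀ = 2.3487 rad.
Bracket: h₀ sin ϕ sin δ + cos ϕ cos δ sin h₀ = 2.3487×0.83867×0.41469 + 0.54464×0.90996×0.71242 = 0.816850 + 0.353076 = 1.169926.
Q̄ = (S_0/π) × [bracket] = (589/π) × 1.169926 = 219.34 W/m².
— Configuration B (ϕ=+57.0°):
Solar declination: sin δ = sin ε · sin L_s = sin 25.19° × sin 144.0° = 0.25017, so δ = +14.488°.
cos h₀ = −tan(+57.0°) tan(+14.488°) = -0.3979, h₀ = 1.9800 rad.
Bracket: h₀ sin ϕ sin δ + cos ϕ cos δ sin h₀ = 1.9800×0.83867×0.25017 + 0.54464×0.96820×0.91743 = 0.415424 + 0.483780 = 0.899204.
Q̄ = (S_0/π) × [bracket] = (589/π) × 0.899204 = 168.59 W/m².
Ratio Q̄_A / Q̄_B = 219.34 / 168.59 = 1.301.

Q̄_A / Q̄_B ≈ 1.30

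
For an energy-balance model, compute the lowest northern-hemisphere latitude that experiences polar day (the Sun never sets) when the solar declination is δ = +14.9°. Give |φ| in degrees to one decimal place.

|φ| = 75.1°

Polar day requires cos H₀ = −tan φ tan δ ≤ −1, i.e. tan φ tan δ ≥ 1.
The boundary is |tan φ| · |tan δ| = 1, so |φ| = 90° − |δ| = 90° − 14.9° = 75.1° in the northern hemisphere.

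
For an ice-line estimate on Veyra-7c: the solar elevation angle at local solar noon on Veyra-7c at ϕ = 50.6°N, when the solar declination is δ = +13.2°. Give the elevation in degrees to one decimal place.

At local noon the hour angle is zero, so the zenith angle equals |ϕ − δ| = |+50.6° − (+13.200°)| = 37.400°.
Elevation = 90° − 37.400° = 52.6°.

52.6°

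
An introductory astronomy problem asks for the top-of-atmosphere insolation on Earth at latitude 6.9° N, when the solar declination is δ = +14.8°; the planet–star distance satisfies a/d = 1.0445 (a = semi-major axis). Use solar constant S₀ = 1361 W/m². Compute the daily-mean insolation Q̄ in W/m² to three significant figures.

Q̄ ≈ 477 W/m²

cos H₀ = −tan(+6.9°) tan(+14.800°) = -0.0320, H₀ = 1.6028 rad.
Bracket: H₀ sin φ sin δ + cos φ cos δ sin H₀ = 1.6028×0.12014×0.25545 + 0.99276×0.96682×0.99949 = 0.049190 + 0.959331 = 1.008521.
Inverse-square distance factor (a/d)² = 1.0445² = 1.090980.
Q̄ = (S₀/π) × 1.090980 × [bracket] = (1361/π) × 1.090980 × 1.008521 = 476.7 W/m².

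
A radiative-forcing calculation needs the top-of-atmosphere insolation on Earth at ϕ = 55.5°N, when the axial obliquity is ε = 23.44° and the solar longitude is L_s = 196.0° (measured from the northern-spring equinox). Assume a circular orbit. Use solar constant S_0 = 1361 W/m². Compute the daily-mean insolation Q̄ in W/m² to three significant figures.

Q̄ ≈ 186 W/m²

Solar declination: sin δ = sin ε · sin L_s = sin 23.44° × sin 196.0° = -0.10965, so δ = -6.295°.
cos h₀ = −tan(+55.5°) tan(-6.295°) = 0.1605, h₀ = 1.4096 rad.
Bracket: h₀ sin ϕ sin δ + cos ϕ cos δ sin h₀ = 1.4096×0.82413×-0.10965 + 0.56641×0.99397×0.98704 = -0.127380 + 0.555698 = 0.428318.
Q̄ = (S_0/π) × [bracket] = (1361/π) × 0.428318 = 185.6 W/m².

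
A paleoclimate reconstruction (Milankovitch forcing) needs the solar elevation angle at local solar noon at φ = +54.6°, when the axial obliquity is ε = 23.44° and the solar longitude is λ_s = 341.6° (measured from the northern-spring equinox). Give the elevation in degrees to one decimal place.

Solar declination: sin δ = sin ε · sin λ_s = sin 23.44° × sin 341.6° = -0.12556, so δ = -7.213°.
At local noon the hour angle is zero, so the zenith angle equals |φ − δ| = |+54.6° − (-7.213°)| = 61.813°.
Elevation = 90° − 61.813° = 28.2°.

28.2°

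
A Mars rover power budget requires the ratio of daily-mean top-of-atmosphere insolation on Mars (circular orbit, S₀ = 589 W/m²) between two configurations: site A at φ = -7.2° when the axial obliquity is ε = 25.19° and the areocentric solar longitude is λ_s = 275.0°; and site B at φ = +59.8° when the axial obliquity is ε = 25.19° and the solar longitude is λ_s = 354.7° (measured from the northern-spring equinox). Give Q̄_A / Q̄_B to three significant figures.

Q̄_A / Q̄_B ≈ 2.18

— Configuration A (φ=-7.2°):
sin δ = sin 25.19° × sin 275.0° = -0.42400, so δ = -25.087°.
cos H₀ = −tan(-7.2°) tan(-25.087°) = -0.0591, H₀ = 1.6300 rad.
Bracket: H₀ sin φ sin δ + cos φ cos δ sin H₀ = 1.6300×-0.12533×-0.42400 + 0.99211×0.90566×0.99825 = 0.086618 + 0.896942 = 0.983560.
Q̄ = (S₀/π) × [bracket] = (589/π) × 0.983560 = 184.40 W/m².
— Configuration B (φ=+59.8°):
Solar declination: sin δ = sin ε · sin λ_s = sin 25.19° × sin 354.7° = -0.03931, so δ = -2.253°.
cos H₀ = −tan(+59.8°) tan(-2.253°) = 0.0676, H₀ = 1.5031 rad.
Bracket: H₀ sin φ sin δ + cos φ cos δ sin H₀ = 1.5031×0.86427×-0.03931 + 0.50302×0.99923×0.99771 = -0.051067 + 0.501482 = 0.450415.
Q̄ = (S₀/π) × [bracket] = (589/π) × 0.450415 = 84.446 W/m².
Ratio Q̄_A / Q̄_B = 184.40 / 84.446 = 2.184.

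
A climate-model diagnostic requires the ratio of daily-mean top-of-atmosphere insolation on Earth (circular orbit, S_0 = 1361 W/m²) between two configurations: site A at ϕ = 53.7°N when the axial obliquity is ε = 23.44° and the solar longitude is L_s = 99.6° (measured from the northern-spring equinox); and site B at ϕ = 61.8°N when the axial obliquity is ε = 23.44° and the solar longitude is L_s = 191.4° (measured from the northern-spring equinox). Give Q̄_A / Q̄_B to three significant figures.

Q̄_A / Q̄_B ≈ 3.09

— Configuration A (ϕ=+53.7°):
Solar declination: sin δ = sin ε · sin L_s = sin 23.44° × sin 99.6° = 0.39222, so δ = +23.093°.
cos h₀ = −tan(+53.7°) tan(+23.093°) = -0.5805, h₀ = 2.1901 rad.
Bracket: h₀ sin ϕ sin δ + cos ϕ cos δ sin h₀ = 2.1901×0.80593×0.39222 + 0.59201×0.91987×0.81430 = 0.692295 + 0.443445 = 1.135740.
Q̄ = (S_0/π) × [bracket] = (1361/π) × 1.135740 = 492.03 W/m².
— Configuration B (ϕ=+61.8°):
Solar declination: sin δ = sin ε · sin L_s = sin 23.44° × sin 191.4° = -0.07863, so δ = -4.510°.
cos h₀ = −tan(+61.8°) tan(-4.510°) = 0.1471, h₀ = 1.4232 rad.
Bracket: h₀ sin ϕ sin δ + cos ϕ cos δ sin h₀ = 1.4232×0.88130×-0.07863 + 0.47255×0.99690×0.98912 = -0.098623 + 0.465960 = 0.367337.
Q̄ = (S_0/π) × [bracket] = (1361/π) × 0.367337 = 159.14 W/m².
Ratio Q̄_A / Q̄_B = 492.03 / 159.14 = 3.092.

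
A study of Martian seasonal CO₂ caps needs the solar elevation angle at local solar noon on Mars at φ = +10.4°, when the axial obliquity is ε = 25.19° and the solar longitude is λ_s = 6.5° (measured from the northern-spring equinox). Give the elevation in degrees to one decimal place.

82.4°

Solar declination: sin δ = sin ε · sin λ_s = sin 25.19° × sin 6.5° = 0.04818, so δ = +2.762°.
At local noon the hour angle is zero, so the zenith angle equals |φ − δ| = |+10.4° − (+2.762°)| = 7.638°.
Elevation = 90° − 7.638° = 82.4°.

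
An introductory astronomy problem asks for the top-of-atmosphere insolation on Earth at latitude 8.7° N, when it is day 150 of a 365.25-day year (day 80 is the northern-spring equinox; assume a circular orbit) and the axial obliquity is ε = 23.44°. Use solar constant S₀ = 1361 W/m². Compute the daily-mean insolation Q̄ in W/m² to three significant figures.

Q̄ ≈ 437 W/m²

Solar longitude: λ_s = 360° × (150 − 80)/365.25 = 68.994°.
sin δ = sin 23.44° × sin 68.994° = 0.37135, so δ = +21.799°.
cos H₀ = −tan(+8.7°) tan(+21.799°) = -0.0612, H₀ = 1.6320 rad.
Bracket: H₀ sin φ sin δ + cos φ cos δ sin H₀ = 1.6320×0.15126×0.37135 + 0.98849×0.92849×0.99813 = 0.091670 + 0.916087 = 1.007757.
Q̄ = (S₀/π) × [bracket] = (1361/π) × 1.007757 = 436.6 W/m².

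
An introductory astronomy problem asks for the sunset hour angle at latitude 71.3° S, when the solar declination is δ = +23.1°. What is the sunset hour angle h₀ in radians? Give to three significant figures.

cos h₀ = −tan ϕ · tan δ = 1.2601 ≥ 1, so the Sun never rises (polar night) and h₀ = 0.

h₀ = 0.00 rad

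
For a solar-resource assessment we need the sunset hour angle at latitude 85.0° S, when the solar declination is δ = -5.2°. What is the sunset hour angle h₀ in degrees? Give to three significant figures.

Sunrise equation: cos h₀ = −tan ϕ · tan δ = -1.0402 ≤ −1, so the Sun never sets (polar day) and h₀ = π.

h₀ = 180°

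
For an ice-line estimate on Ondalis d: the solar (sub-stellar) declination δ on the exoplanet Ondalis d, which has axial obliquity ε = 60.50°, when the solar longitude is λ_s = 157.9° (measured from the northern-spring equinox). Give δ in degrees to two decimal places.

δ = +19.11°

sin δ = sin ε · sin λ_s = sin 60.50° × sin 157.9° = 0.327449.
δ = arcsin(0.327449) = +19.11°.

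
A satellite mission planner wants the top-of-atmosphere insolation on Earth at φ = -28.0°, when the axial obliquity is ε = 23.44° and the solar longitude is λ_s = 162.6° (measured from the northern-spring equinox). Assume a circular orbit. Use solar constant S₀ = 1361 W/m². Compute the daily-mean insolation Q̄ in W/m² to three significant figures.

Solar declination: sin δ = sin ε · sin λ_s = sin 23.44° × sin 162.6° = 0.11895, so δ = +6.832°.
cos H₀ = −tan(-28.0°) tan(+6.832°) = 0.0637, H₀ = 1.5071 rad.
Bracket: H₀ sin φ sin δ + cos φ cos δ sin H₀ = 1.5071×-0.46947×0.11895 + 0.88295×0.99290×0.99797 = -0.084162 + 0.874901 = 0.790739.
Q̄ = (S₀/π) × [bracket] = (1361/π) × 0.790739 = 342.6 W/m².

Q̄ ≈ 343 W/m²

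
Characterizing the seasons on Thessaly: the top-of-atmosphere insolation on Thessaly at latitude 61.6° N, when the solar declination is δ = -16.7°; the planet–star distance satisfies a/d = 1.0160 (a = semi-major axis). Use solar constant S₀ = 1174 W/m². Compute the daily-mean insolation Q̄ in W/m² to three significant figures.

Q̄ ≈ 50.4 W/m²

cos H₀ = −tan(+61.6°) tan(-16.700°) = 0.5549, H₀ = 0.9826 rad.
Bracket: H₀ sin φ sin δ + cos φ cos δ sin H₀ = 0.9826×0.87965×-0.28736 + 0.47562×0.95782×0.83194 = -0.248378 + 0.378997 = 0.130619.
Inverse-square distance factor (a/d)² = 1.0160² = 1.032256.
Q̄ = (S₀/π) × 1.032256 × [bracket] = (1174/π) × 1.032256 × 0.130619 = 50.39 W/m².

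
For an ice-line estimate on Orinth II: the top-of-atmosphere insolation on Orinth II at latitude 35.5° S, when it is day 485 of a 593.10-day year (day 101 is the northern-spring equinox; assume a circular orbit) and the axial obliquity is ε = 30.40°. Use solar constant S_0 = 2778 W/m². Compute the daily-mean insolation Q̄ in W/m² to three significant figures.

Q̄ ≈ 1.02e+03 W/m²

Solar longitude: L_s = 360° × (485 − 101)/593.10 = 233.080°.
sin δ = sin 30.40° × sin 233.080° = -0.40456, so δ = -23.864°.
cos h₀ = −tan(-35.5°) tan(-23.864°) = -0.3155, h₀ = 1.8918 rad.
Bracket: h₀ sin ϕ sin δ + cos ϕ cos δ sin h₀ = 1.8918×-0.58070×-0.40456 + 0.81412×0.91451×0.94891 = 0.444437 + 0.706483 = 1.150920.
Q̄ = (S_0/π) × [bracket] = (2778/π) × 1.150920 = 1018 W/m².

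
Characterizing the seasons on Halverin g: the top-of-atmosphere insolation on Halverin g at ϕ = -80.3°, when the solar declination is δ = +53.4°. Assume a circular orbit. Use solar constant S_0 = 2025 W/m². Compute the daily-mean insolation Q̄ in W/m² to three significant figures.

Q̄ ≈ 0.00 W/m²

cos h₀ = −tan(-80.3°) tan(+53.400°) = 7.8774 ≥ 1 ⇒ polar night, h₀ = 0 and Q̄ = 0.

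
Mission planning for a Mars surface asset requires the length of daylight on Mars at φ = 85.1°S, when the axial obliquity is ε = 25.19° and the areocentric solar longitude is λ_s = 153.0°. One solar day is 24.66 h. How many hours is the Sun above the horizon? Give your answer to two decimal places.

0.00 h

sin δ = sin 25.19° × sin 153.0° = 0.19323, so δ = +11.141°.
cos H₀ = −tan φ · tan δ = 2.2972 ≥ 1, so the Sun never rises (polar night) and H₀ = 0.
Daylight = 2H₀/(2π) × 24.66 h = (0.0000/π) × 24.66 = 0.00 h.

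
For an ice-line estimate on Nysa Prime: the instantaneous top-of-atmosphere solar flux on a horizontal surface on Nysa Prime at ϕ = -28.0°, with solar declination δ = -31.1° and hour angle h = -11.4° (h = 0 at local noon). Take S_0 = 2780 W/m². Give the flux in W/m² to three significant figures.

cos θ_z = sin ϕ sin δ + cos ϕ cos δ cos h = 0.242498 + 0.741123 = 0.983621.
Flux = S_0 · cos θ_z = 2780 × 0.983621 = 2734 W/m².

2.73e+03 W/m²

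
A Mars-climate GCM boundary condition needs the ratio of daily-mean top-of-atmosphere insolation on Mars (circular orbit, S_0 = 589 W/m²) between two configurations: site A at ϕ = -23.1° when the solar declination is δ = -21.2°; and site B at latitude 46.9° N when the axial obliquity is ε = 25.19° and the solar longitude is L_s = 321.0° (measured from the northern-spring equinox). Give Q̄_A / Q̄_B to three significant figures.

Q̄_A / Q̄_B ≈ 2.87

— Configuration A (ϕ=-23.1°):
cos h₀ = −tan(-23.1°) tan(-21.200°) = -0.1654, h₀ = 1.7370 rad.
Bracket: h₀ sin ϕ sin δ + cos ϕ cos δ sin h₀ = 1.7370×-0.39234×-0.36162 + 0.91982×0.93232×0.98622 = 0.246442 + 0.845749 = 1.092191.
Q̄ = (S_0/π) × [bracket] = (589/π) × 1.092191 = 204.77 W/m².
— Configuration B (ϕ=+46.9°):
Solar declination: sin δ = sin ε · sin L_s = sin 25.19° × sin 321.0° = -0.26785, so δ = -15.537°.
cos h₀ = −tan(+46.9°) tan(-15.537°) = 0.2971, h₀ = 1.2692 rad.
Bracket: h₀ sin ϕ sin δ + cos ϕ cos δ sin h₀ = 1.2692×0.73016×-0.26785 + 0.68327×0.96346×0.95485 = -0.248222 + 0.628581 = 0.380359.
Q̄ = (S_0/π) × [bracket] = (589/π) × 0.380359 = 71.311 W/m².
Ratio Q̄_A / Q̄_B = 204.77 / 71.311 = 2.872.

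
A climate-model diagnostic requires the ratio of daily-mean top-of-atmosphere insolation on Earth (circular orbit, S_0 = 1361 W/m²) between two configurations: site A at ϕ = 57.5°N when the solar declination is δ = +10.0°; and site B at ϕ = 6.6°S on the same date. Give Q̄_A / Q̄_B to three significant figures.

— Configuration A (ϕ=+57.5°):
cos h₀ = −tan(+57.5°) tan(+10.000°) = -0.2768, h₀ = 1.8512 rad.
Bracket: h₀ sin ϕ sin δ + cos ϕ cos δ sin h₀ = 1.8512×0.84339×0.17365 + 0.53730×0.98481×0.96093 = 0.271117 + 0.508465 = 0.779582.
Q̄ = (S_0/π) × [bracket] = (1361/π) × 0.779582 = 337.73 W/m².
— Configuration B (ϕ=-6.6°):
cos h₀ = −tan(-6.6°) tan(+10.000°) = 0.0204, h₀ = 1.5504 rad.
Bracket: h₀ sin ϕ sin δ + cos ϕ cos δ sin h₀ = 1.5504×-0.11494×0.17365 + 0.99337×0.98481×0.99979 = -0.030945 + 0.978075 = 0.947130.
Q̄ = (S_0/π) × [bracket] = (1361/π) × 0.947130 = 410.32 W/m².
Ratio Q̄_A / Q̄_B = 337.73 / 410.32 = 0.8231.

Q̄_A / Q̄_B ≈ 0.823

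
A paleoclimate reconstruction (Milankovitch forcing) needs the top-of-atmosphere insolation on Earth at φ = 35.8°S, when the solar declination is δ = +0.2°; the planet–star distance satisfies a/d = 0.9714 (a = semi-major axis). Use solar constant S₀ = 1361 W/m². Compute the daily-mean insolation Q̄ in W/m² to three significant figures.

Q̄ ≈ 330 W/m²

cos H₀ = −tan(-35.8°) tan(+0.200°) = 0.0025, H₀ = 1.5683 rad.
Bracket: H₀ sin φ sin δ + cos φ cos δ sin H₀ = 1.5683×-0.58496×0.00349 + 0.81106×0.99999×1.00000 = -0.003202 + 0.811052 = 0.807850.
Inverse-square distance factor (a/d)² = 0.9714² = 0.943618.
Q̄ = (S₀/π) × 0.943618 × [bracket] = (1361/π) × 0.943618 × 0.807850 = 330.2 W/m².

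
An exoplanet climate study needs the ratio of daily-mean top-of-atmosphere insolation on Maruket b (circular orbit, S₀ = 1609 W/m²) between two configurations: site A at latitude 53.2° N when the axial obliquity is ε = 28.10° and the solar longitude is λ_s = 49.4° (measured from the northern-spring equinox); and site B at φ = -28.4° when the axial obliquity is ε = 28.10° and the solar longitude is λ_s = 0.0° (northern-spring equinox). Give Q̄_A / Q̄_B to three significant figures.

— Configuration A (φ=+53.2°):
Solar declination: sin δ = sin ε · sin λ_s = sin 28.10° × sin 49.4° = 0.35763, so δ = +20.954°.
cos H₀ = −tan(+53.2°) tan(+20.954°) = -0.5119, H₀ = 2.1082 rad.
Bracket: H₀ sin φ sin δ + cos φ cos δ sin H₀ = 2.1082×0.80073×0.35763 + 0.59902×0.93386×0.85904 = 0.603715 + 0.480548 = 1.084263.
Q̄ = (S₀/π) × [bracket] = (1609/π) × 1.084263 = 555.32 W/m².
— Configuration B (φ=-28.4°):
Solar declination: sin δ = sin ε · sin λ_s = sin 28.10° × sin 0.0° = 0.00000, so δ = +0.000°.
cos H₀ = −tan(-28.4°) tan(+0.000°) = 0.0000, H₀ = 1.5708 rad.
Bracket: H₀ sin φ sin δ + cos φ cos δ sin H₀ = 1.5708×-0.47562×0.00000 + 0.87965×1.00000×1.00000 = -0.000000 + 0.879650 = 0.879650.
Q̄ = (S₀/π) × [bracket] = (1609/π) × 0.879650 = 450.52 W/m².
Ratio Q̄_A / Q̄_B = 555.32 / 450.52 = 1.233.

Q̄_A / Q̄_B ≈ 1.23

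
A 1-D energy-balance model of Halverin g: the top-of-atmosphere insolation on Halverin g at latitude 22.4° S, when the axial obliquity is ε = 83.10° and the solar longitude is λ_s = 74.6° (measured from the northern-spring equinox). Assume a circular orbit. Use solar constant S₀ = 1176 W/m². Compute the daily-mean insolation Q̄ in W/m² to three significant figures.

Solar declination: sin δ = sin ε · sin λ_s = sin 83.10° × sin 74.6° = 0.95711, so δ = +73.159°.
cos H₀ = −tan(-22.4°) tan(+73.159°) = 1.3617 ≥ 1 ⇒ polar night, H₀ = 0 and Q̄ = 0.

Q̄ ≈ 0.00 W/m²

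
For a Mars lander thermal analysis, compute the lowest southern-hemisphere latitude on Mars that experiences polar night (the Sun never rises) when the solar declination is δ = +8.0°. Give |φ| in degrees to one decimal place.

Polar night requires cos H₀ = −tan φ tan δ ≥ 1, i.e. tan φ tan δ ≤ −1.
The boundary is |tan φ| · |tan δ| = 1, so |φ| = 90° − |δ| = 90° − 8.0° = 82.0° in the southern hemisphere.

|φ| = 82.0°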